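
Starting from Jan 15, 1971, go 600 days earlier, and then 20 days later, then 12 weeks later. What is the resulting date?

September 6, 1969

Subtracting 600 days from January 15, 1971:
Going back 15 days from January 15, 1971 reaches the end of the previous month; 600 − 15 = 585 left.
December 1970 has 31 days: 585 − 31 = 554 left.
November 1970 has 30 days: 554 − 30 = 524 left.
October 1970 has 31 days: 524 − 31 = 493 left.
September 1970 has 30 days: 493 − 30 = 463 left.
August 1970 has 31 days: 463 − 31 = 432 left.
July 1970 has 31 days: 432 − 31 = 401 left.
June 1970 has 30 days: 401 − 30 = 371 left.
May 1970 has 31 days: 371 − 31 = 340 left.
April 1970 has 30 days: 340 − 30 = 310 left.
March 1970 has 31 days: 310 − 31 = 279 left.
February 1970 has 28 days (1970 is not a leap year): 279 − 28 = 251 left.
January 1970 has 31 days: 251 − 31 = 220 left.
December 1969 has 31 days: 220 − 31 = 189 left.
November 1969 has 30 days: 189 − 30 = 159 left.
October 1969 has 31 days: 159 − 31 = 128 left.
September 1969 has 30 days: 128 − 30 = 98 left.
August 1969 has 31 days: 98 − 31 = 67 left.
July 1969 has 31 days: 67 − 31 = 36 left.
June 1969 has 30 days: 36 − 30 = 6 left.
May 1969 has 31 days; 31 − 6 = 25 → May 25, 1969.
Advancing 20 days from May 25, 1969:
May has 31 days, so 31 − 25 = 6 days remain after May 25, 1969; 20 − 6 = 14 left.
14 days into June 1969 → June 14, 1969.
Advancing 12 weeks (= 84 days) from June 14, 1969:
June has 30 days, so 30 − 14 = 16 days remain after June 14, 1969; 84 − 16 = 68 left.
July 1969 has 31 days: 68 − 31 = 37 left.
August 1969 has 31 days: 37 − 31 = 6 left.
6 days into September 1969 → September 6, 1969.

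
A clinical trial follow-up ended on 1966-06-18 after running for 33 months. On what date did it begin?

September 18, 1963

Subtracting 33 months from June 18, 1966.
month 6 − 33 = -27, which is month 9 of year 1963 → September 1963.
Day 18 is valid in September, giving September 18, 1963.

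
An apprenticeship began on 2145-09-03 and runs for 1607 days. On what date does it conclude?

Adding 1607 days from September 3, 2145.
September has 30 days, so 30 − 3 = 27 days remain after September 3, 2145; 1607 − 27 = 1580 left.
October 2145 has 31 days: 1580 − 31 = 1549 left.
November 2145 has 30 days: 1549 − 30 = 1519 left.
December 2145 has 31 days: 1519 − 31 = 1488 left.
January 2146 has 31 days: 1488 − 31 = 1457 left.
February 2146 has 28 days (2146 is not a leap year): 1457 − 28 = 1429 left.
March 2146 has 31 days: 1429 − 31 = 1398 left.
April 2146 has 30 days: 1398 − 30 = 1368 left.
May 2146 has 31 days: 1368 − 31 = 1337 left.
June 2146 has 30 days: 1337 − 30 = 1307 left.
July 2146 has 31 days: 1307 − 31 = 1276 left.
August 2146 has 31 days: 1276 − 31 = 1245 left.
September 2146 has 30 days: 1245 − 30 = 1215 left.
October 2146 has 31 days: 1215 − 31 = 1184 left.
November 2146 has 30 days: 1184 − 30 = 1154 left.
December 2146 has 31 days: 1154 − 31 = 1123 left.
January 2147 has 31 days: 1123 − 31 = 1092 left.
February 2147 has 28 days (2147 is not a leap year): 1092 − 28 = 1064 left.
March 2147 has 31 days: 1064 − 31 = 1033 left.
April 2147 has 30 days: 1033 − 30 = 1003 left.
May 2147 has 31 days: 1003 − 31 = 972 left.
June 2147 has 30 days: 972 − 30 = 942 left.
July 2147 has 31 days: 942 − 31 = 911 left.
August 2147 has 31 days: 911 − 31 = 880 left.
September 2147 has 30 days: 880 − 30 = 850 left.
October 2147 has 31 days: 850 − 31 = 819 left.
November 2147 has 30 days: 819 − 30 = 789 left.
December 2147 has 31 days: 789 − 31 = 758 left.
January 2148 has 31 days: 758 − 31 = 727 left.
February 2148 has 29 days (2148 is a leap year): 727 − 29 = 698 left.
March 2148 has 31 days: 698 − 31 = 667 left.
April 2148 has 30 days: 667 − 30 = 637 left.
May 2148 has 31 days: 637 − 31 = 606 left.
June 2148 has 30 days: 606 − 30 = 576 left.
July 2148 has 31 days: 576 − 31 = 545 left.
August 2148 has 31 days: 545 − 31 = 514 left.
September 2148 has 30 days: 514 − 30 = 484 left.
October 2148 has 31 days: 484 − 31 = 453 left.
November 2148 has 30 days: 453 − 30 = 423 left.
December 2148 has 31 days: 423 − 31 = 392 left.
January 2149 has 31 days: 392 − 31 = 361 left.
February 2149 has 28 days (2149 is not a leap year): 361 − 28 = 333 left.
March 2149 has 31 days: 333 − 31 = 302 left.
April 2149 has 30 days: 302 − 30 = 272 left.
May 2149 has 31 days: 272 − 31 = 241 left.
June 2149 has 30 days: 241 − 30 = 211 left.
July 2149 has 31 days: 211 − 31 = 180 left.
August 2149 has 31 days: 180 − 31 = 149 left.
September 2149 has 30 days: 149 − 30 = 119 left.
October 2149 has 31 days: 119 − 31 = 88 left.
November 2149 has 30 days: 88 − 30 = 58 left.
December 2149 has 31 days: 58 − 31 = 27 left.
27 days into January 2150 → January 27, 2150.

January 27, 2150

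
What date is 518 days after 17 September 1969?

Advancing 518 days from September 17, 1969.
September has 30 days, so 30 − 17 = 13 days remain after September 17, 1969; 518 − 13 = 505 left.
October 1969 has 31 days: 505 − 31 = 474 left.
November 1969 has 30 days: 474 − 30 = 444 left.
December 1969 has 31 days: 444 − 31 = 413 left.
January 1970 has 31 days: 413 − 31 = 382 left.
February 1970 has 28 days (1970 is not a leap year): 382 − 28 = 354 left.
March 1970 has 31 days: 354 − 31 = 323 left.
April 1970 has 30 days: 323 − 30 = 293 left.
May 1970 has 31 days: 293 − 31 = 262 left.
June 1970 has 30 days: 262 − 30 = 232 left.
July 1970 has 31 days: 232 − 31 = 201 left.
August 1970 has 31 days: 201 − 31 = 170 left.
September 1970 has 30 days: 170 − 30 = 140 left.
October 1970 has 31 days: 140 − 31 = 109 left.
November 1970 has 30 days: 109 − 30 = 79 left.
December 1970 has 31 days: 79 − 31 = 48 left.
January 1971 has 31 days: 48 − 31 = 17 left.
17 days into February 1971 → February 17, 1971.

February 17, 1971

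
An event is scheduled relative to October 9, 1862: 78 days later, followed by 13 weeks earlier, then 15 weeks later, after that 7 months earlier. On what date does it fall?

Advancing 78 days from October 9, 1862:
October has 31 days, so 31 − 9 = 22 days remain after October 9, 1862; 78 − 22 = 56 left.
November 1862 has 30 days: 56 − 30 = 26 left.
26 days into December 1862 → December 26, 1862.
Subtracting 13 weeks (= 91 days) from December 26, 1862:
Going back 26 days from December 26, 1862 reaches the end of the previous month; 91 − 26 = 65 left.
November 1862 has 30 days: 65 − 30 = 35 left.
October 1862 has 31 days: 35 − 31 = 4 left.
September 1862 has 30 days; 30 − 4 = 26 → September 26, 1862.
Adding 15 weeks (= 105 days) from September 26, 1862:
September has 30 days, so 30 − 26 = 4 days remain after September 26, 1862; 105 − 4 = 101 left.
October 1862 has 31 days: 101 − 31 = 70 left.
November 1862 has 30 days: 70 − 30 = 40 left.
December 1862 has 31 days: 40 − 31 = 9 left.
9 days into January 1863 → January 9, 1863.
Going back 7 months from January 9, 1863:
month 1 − 7 = -6, which is month 6 of year 1862 → June 1862.
Day 9 is valid in June, giving June 9, 1862.

June 9, 1862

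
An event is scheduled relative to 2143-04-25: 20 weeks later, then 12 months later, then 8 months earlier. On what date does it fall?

Counting forward 20 weeks (= 140 days) from April 25, 2143:
April has 30 days, so 30 − 25 = 5 days remain after April 25, 2143; 140 − 5 = 135 left.
May 2143 has 31 days: 135 − 31 = 104 left.
June 2143 has 30 days: 104 − 30 = 74 left.
July 2143 has 31 days: 74 − 31 = 43 left.
August 2143 has 31 days: 43 − 31 = 12 left.
12 days into September 2143 → September 12, 2143.
Counting forward 12 months from September 12, 2143:
month 9 + 12 = 21, which is month 9 of year 2144 → September 2144.
Day 12 is valid in September, giving September 12, 2144.
Going back 8 months from September 12, 2144:
month 9 − 8 = 1 → January 2144.
Day 12 is valid in January, giving January 12, 2144.

January 12, 2144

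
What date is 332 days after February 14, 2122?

January 12, 2123

Adding 332 days from February 14, 2122.
February has 28 days, so 28 − 14 = 14 days remain after February 14, 2122; 332 − 14 = 318 left.
March 2122 has 31 days: 318 − 31 = 287 left.
April 2122 has 30 days: 287 − 30 = 257 left.
May 2122 has 31 days: 257 − 31 = 226 left.
June 2122 has 30 days: 226 − 30 = 196 left.
July 2122 has 31 days: 196 − 31 = 165 left.
August 2122 has 31 days: 165 − 31 = 134 left.
September 2122 has 30 days: 134 − 30 = 104 left.
October 2122 has 31 days: 104 − 31 = 73 left.
November 2122 has 30 days: 73 − 30 = 43 left.
December 2122 has 31 days: 43 − 31 = 12 left.
12 days into January 2123 → January 12, 2123.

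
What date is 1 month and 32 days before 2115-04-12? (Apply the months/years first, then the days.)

Subtracting 1 month and 32 days from April 12, 2115: first the month/year part, then the days.
month 4 − 1 = 3 → March 2115.
Day 12 is valid in March, giving March 12, 2115.
Now subtract 32 days from March 12, 2115.
Going back 12 days from March 12, 2115 reaches the end of the previous month; 32 − 12 = 20 left.
February 2115 has 28 days; 28 − 20 = 8 → February 8, 2115.

February 8, 2115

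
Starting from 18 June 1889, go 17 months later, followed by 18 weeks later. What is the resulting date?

March 24, 1891

Counting forward 17 months from June 18, 1889:
month 6 + 17 = 23, which is month 11 of year 1890 → November 1890.
Day 18 is valid in November, giving November 18, 1890.
Advancing 18 weeks (= 126 days) from November 18, 1890:
November has 30 days, so 30 − 18 = 12 days remain after November 18, 1890; 126 − 12 = 114 left.
December 1890 has 31 days: 114 − 31 = 83 left.
January 1891 has 31 days: 83 − 31 = 52 left.
February 1891 has 28 days (1891 is not a leap year): 52 − 28 = 24 left.
24 days into March 1891 → March 24, 1891.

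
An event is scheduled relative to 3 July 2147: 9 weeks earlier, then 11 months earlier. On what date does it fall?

June 1, 2146

Counting back 9 weeks (= 63 days) from July 3, 2147:
Going back 3 days from July 3, 2147 reaches the end of the previous month; 63 − 3 = 60 left.
June 2147 has 30 days: 60 − 30 = 30 left.
May 2147 has 31 days; 31 − 30 = 1 → May 1, 2147.
Counting back 11 months from May 1, 2147:
month 5 − 11 = -6, which is month 6 of year 2146 → June 2146.
Day 1 is valid in June, giving June 1, 2146.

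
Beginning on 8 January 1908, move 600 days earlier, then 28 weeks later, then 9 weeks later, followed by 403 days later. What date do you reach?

Counting back 600 days from January 8, 1908:
Going back 8 days from January 8, 1908 reaches the end of the previous month; 600 − 8 = 592 left.
December 1907 has 31 days: 592 − 31 = 561 left.
November 1907 has 30 days: 561 − 30 = 531 left.
October 1907 has 31 days: 531 − 31 = 500 left.
September 1907 has 30 days: 500 − 30 = 470 left.
August 1907 has 31 days: 470 − 31 = 439 left.
July 1907 has 31 days: 439 − 31 = 408 left.
June 1907 has 30 days: 408 − 30 = 378 left.
May 1907 has 31 days: 378 − 31 = 347 left.
April 1907 has 30 days: 347 − 30 = 317 left.
March 1907 has 31 days: 317 − 31 = 286 left.
February 1907 has 28 days (1907 is not a leap year): 286 − 28 = 258 left.
January 1907 has 31 days: 258 − 31 = 227 left.
December 1906 has 31 days: 227 − 31 = 196 left.
November 1906 has 30 days: 196 − 30 = 166 left.
October 1906 has 31 days: 166 − 31 = 135 left.
September 1906 has 30 days: 135 − 30 = 105 left.
August 1906 has 31 days: 105 − 31 = 74 left.
July 1906 has 31 days: 74 − 31 = 43 left.
June 1906 has 30 days: 43 − 30 = 13 left.
May 1906 has 31 days; 31 − 13 = 18 → May 18, 1906.
Adding 28 weeks (= 196 days) from May 18, 1906:
May has 31 days, so 31 − 18 = 13 days remain after May 18, 1906; 196 − 13 = 183 left.
June 1906 has 30 days: 183 − 30 = 153 left.
July 1906 has 31 days: 153 − 31 = 122 left.
August 1906 has 31 days: 122 − 31 = 91 left.
September 1906 has 30 days: 91 − 30 = 61 left.
October 1906 has 31 days: 61 − 31 = 30 left.
30 days into November 1906 → November 30, 1906.
Counting forward 9 weeks (= 63 days) from November 30, 1906:
November has 30 days, so 30 − 30 = 0 days remain after November 30, 1906; 63 − 0 = 63 left.
December 1906 has 31 days: 63 − 31 = 32 left.
January 1907 has 31 days: 32 − 31 = 1 left.
1 day into February 1907 → February 1, 1907.
Counting forward 403 days from February 1, 1907:
February has 28 days, so 28 − 1 = 27 days remain after February 1, 1907; 403 − 27 = 376 left.
March 1907 has 31 days: 376 − 31 = 345 left.
April 1907 has 30 days: 345 − 30 = 315 left.
May 1907 has 31 days: 315 − 31 = 284 left.
June 1907 has 30 days: 284 − 30 = 254 left.
July 1907 has 31 days: 254 − 31 = 223 left.
August 1907 has 31 days: 223 − 31 = 192 left.
September 1907 has 30 days: 192 − 30 = 162 left.
October 1907 has 31 days: 162 − 31 = 131 left.
November 1907 has 30 days: 131 − 30 = 101 left.
December 1907 has 31 days: 101 − 31 = 70 left.
January 1908 has 31 days: 70 − 31 = 39 left.
February 1908 has 29 days (1908 is a leap year): 39 − 29 = 10 left.
10 days into March 1908 → March 10, 1908.

March 10, 1908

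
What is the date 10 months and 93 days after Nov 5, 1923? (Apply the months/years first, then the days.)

December 7, 1924

Adding 10 months and 93 days from November 5, 1923: first the month/year part, then the days.
month 11 + 10 = 21, which is month 9 of year 1924 → September 1924.
Day 5 is valid in September, giving September 5, 1924.
Now add 93 days from September 5, 1924.
September has 30 days, so 30 − 5 = 25 days remain after September 5, 1924; 93 − 25 = 68 left.
October 1924 has 31 days: 68 − 31 = 37 left.
November 1924 has 30 days: 37 − 30 = 7 left.
7 days into December 1924 → December 7, 1924.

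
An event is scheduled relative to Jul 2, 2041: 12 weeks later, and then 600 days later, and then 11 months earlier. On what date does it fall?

Counting forward 12 weeks (= 84 days) from July 2, 2041:
July has 31 days, so 31 − 2 = 29 days remain after July 2, 2041; 84 − 29 = 55 left.
August 2041 has 31 days: 55 − 31 = 24 left.
24 days into September 2041 → September 24, 2041.
Advancing 600 days from September 24, 2041:
September has 30 days, so 30 − 24 = 6 days remain after September 24, 2041; 600 − 6 = 594 left.
October 2041 has 31 days: 594 − 31 = 563 left.
November 2041 has 30 days: 563 − 30 = 533 left.
December 2041 has 31 days: 533 − 31 = 502 left.
January 2042 has 31 days: 502 − 31 = 471 left.
February 2042 has 28 days (2042 is not a leap year): 471 − 28 = 443 left.
March 2042 has 31 days: 443 − 31 = 412 left.
April 2042 has 30 days: 412 − 30 = 382 left.
May 2042 has 31 days: 382 − 31 = 351 left.
June 2042 has 30 days: 351 − 30 = 321 left.
July 2042 has 31 days: 321 − 31 = 290 left.
August 2042 has 31 days: 290 − 31 = 259 left.
September 2042 has 30 days: 259 − 30 = 229 left.
October 2042 has 31 days: 229 − 31 = 198 left.
November 2042 has 30 days: 198 − 30 = 168 left.
December 2042 has 31 days: 168 − 31 = 137 left.
January 2043 has 31 days: 137 − 31 = 106 left.
February 2043 has 28 days (2043 is not a leap year): 106 − 28 = 78 left.
March 2043 has 31 days: 78 − 31 = 47 left.
April 2043 has 30 days: 47 − 30 = 17 left.
17 days into May 2043 → May 17, 2043.
Counting back 11 months from May 17, 2043:
month 5 − 11 = -6, which is month 6 of year 2042 → June 2042.
Day 17 is valid in June, giving June 17, 2042.

June 17, 2042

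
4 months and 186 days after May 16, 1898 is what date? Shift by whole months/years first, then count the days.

Adding 4 months and 186 days from May 16, 1898: first the month/year part, then the days.
month 5 + 4 = 9 → September 1898.
Day 16 is valid in September, giving September 16, 1898.
Now add 186 days from September 16, 1898.
September has 30 days, so 30 − 16 = 14 days remain after September 16, 1898; 186 − 14 = 172 left.
October 1898 has 31 days: 172 − 31 = 141 left.
November 1898 has 30 days: 141 − 30 = 111 left.
December 1898 has 31 days: 111 − 31 = 80 left.
January 1899 has 31 days: 80 − 31 = 49 left.
February 1899 has 28 days (1899 is not a leap year): 49 − 28 = 21 left.
21 days into March 1899 → March 21, 1899.

March 21, 1899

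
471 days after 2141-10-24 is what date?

Adding 471 days from October 24, 2141.
October has 31 days, so 31 − 24 = 7 days remain after October 24, 2141; 471 − 7 = 464 left.
November 2141 has 30 days: 464 − 30 = 434 left.
December 2141 has 31 days: 434 − 31 = 403 left.
January 2142 has 31 days: 403 − 31 = 372 left.
February 2142 has 28 days (2142 is not a leap year): 372 − 28 = 344 left.
March 2142 has 31 days: 344 − 31 = 313 left.
April 2142 has 30 days: 313 − 30 = 283 left.
May 2142 has 31 days: 283 − 31 = 252 left.
June 2142 has 30 days: 252 − 30 = 222 left.
July 2142 has 31 days: 222 − 31 = 191 left.
August 2142 has 31 days: 191 − 31 = 160 left.
September 2142 has 30 days: 160 − 30 = 130 left.
October 2142 has 31 days: 130 − 31 = 99 left.
November 2142 has 30 days: 99 − 30 = 69 left.
December 2142 has 31 days: 69 − 31 = 38 left.
January 2143 has 31 days: 38 − 31 = 7 left.
7 days into February 2143 → February 7, 2143.

February 7, 2143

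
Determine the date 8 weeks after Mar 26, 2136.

Adding 8 weeks = 56 days from March 26, 2136.
March has 31 days, so 31 − 26 = 5 days remain after March 26, 2136; 56 − 5 = 51 left.
April 2136 has 30 days: 51 − 30 = 21 left.
21 days into May 2136 → May 21, 2136.

May 21, 2136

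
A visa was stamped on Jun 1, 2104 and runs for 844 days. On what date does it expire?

Counting forward 844 days from June 1, 2104.
June has 30 days, so 30 − 1 = 29 days remain after June 1, 2104; 844 − 29 = 815 left.
July 2104 has 31 days: 815 − 31 = 784 left.
August 2104 has 31 days: 784 − 31 = 753 left.
September 2104 has 30 days: 753 − 30 = 723 left.
October 2104 has 31 days: 723 − 31 = 692 left.
November 2104 has 30 days: 692 − 30 = 662 left.
December 2104 has 31 days: 662 − 31 = 631 left.
January 2105 has 31 days: 631 − 31 = 600 left.
February 2105 has 28 days (2105 is not a leap year): 600 − 28 = 572 left.
March 2105 has 31 days: 572 − 31 = 541 left.
April 2105 has 30 days: 541 − 30 = 511 left.
May 2105 has 31 days: 511 − 31 = 480 left.
June 2105 has 30 days: 480 − 30 = 450 left.
July 2105 has 31 days: 450 − 31 = 419 left.
August 2105 has 31 days: 419 − 31 = 388 left.
September 2105 has 30 days: 388 − 30 = 358 left.
October 2105 has 31 days: 358 − 31 = 327 left.
November 2105 has 30 days: 327 − 30 = 297 left.
December 2105 has 31 days: 297 − 31 = 266 left.
January 2106 has 31 days: 266 − 31 = 235 left.
February 2106 has 28 days (2106 is not a leap year): 235 − 28 = 207 left.
March 2106 has 31 days: 207 − 31 = 176 left.
April 2106 has 30 days: 176 − 30 = 146 left.
May 2106 has 31 days: 146 − 31 = 115 left.
June 2106 has 30 days: 115 − 30 = 85 left.
July 2106 has 31 days: 85 − 31 = 54 left.
August 2106 has 31 days: 54 − 31 = 23 left.
23 days into September 2106 → September 23, 2106.

September 23, 2106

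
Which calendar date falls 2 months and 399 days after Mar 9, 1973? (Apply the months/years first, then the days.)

Adding 2 months and 399 days from March 9, 1973: first the month/year part, then the days.
month 3 + 2 = 5 → May 1973.
Day 9 is valid in May, giving May 9, 1973.
Now add 399 days from May 9, 1973.
May has 31 days, so 31 − 9 = 22 days remain after May 9, 1973; 399 − 22 = 377 left.
June 1973 has 30 days: 377 − 30 = 347 left.
July 1973 has 31 days: 347 − 31 = 316 left.
August 1973 has 31 days: 316 − 31 = 285 left.
September 1973 has 30 days: 285 − 30 = 255 left.
October 1973 has 31 days: 255 − 31 = 224 left.
November 1973 has 30 days: 224 − 30 = 194 left.
December 1973 has 31 days: 194 − 31 = 163 left.
January 1974 has 31 days: 163 − 31 = 132 left.
February 1974 has 28 days (1974 is not a leap year): 132 − 28 = 104 left.
March 1974 has 31 days: 104 − 31 = 73 left.
April 1974 has 30 days: 73 − 30 = 43 left.
May 1974 has 31 days: 43 − 31 = 12 left.
12 days into June 1974 → June 12, 1974.

June 12, 1974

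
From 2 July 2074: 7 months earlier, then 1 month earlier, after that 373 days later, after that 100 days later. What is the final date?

February 18, 2075

Going back 7 months from July 2, 2074:
month 7 − 7 = 0, which is month 12 of year 2073 → December 2073.
Day 2 is valid in December, giving December 2, 2073.
Going back 1 month from December 2, 2073:
month 12 − 1 = 11 → November 2073.
Day 2 is valid in November, giving November 2, 2073.
Counting forward 373 days from November 2, 2073:
November has 30 days, so 30 − 2 = 28 days remain after November 2, 2073; 373 − 28 = 345 left.
December 2073 has 31 days: 345 − 31 = 314 left.
January 2074 has 31 days: 314 − 31 = 283 left.
February 2074 has 28 days (2074 is not a leap year): 283 − 28 = 255 left.
March 2074 has 31 days: 255 − 31 = 224 left.
April 2074 has 30 days: 224 − 30 = 194 left.
May 2074 has 31 days: 194 − 31 = 163 left.
June 2074 has 30 days: 163 − 30 = 133 left.
July 2074 has 31 days: 133 − 31 = 102 left.
August 2074 has 31 days: 102 − 31 = 71 left.
September 2074 has 30 days: 71 − 30 = 41 left.
October 2074 has 31 days: 41 − 31 = 10 left.
10 days into November 2074 → November 10, 2074.
Counting forward 100 days from November 10, 2074:
November has 30 days, so 30 − 10 = 20 days remain after November 10, 2074; 100 − 20 = 80 left.
December 2074 has 31 days: 80 − 31 = 49 left.
January 2075 has 31 days: 49 − 31 = 18 left.
18 days into February 2075 → February 18, 2075.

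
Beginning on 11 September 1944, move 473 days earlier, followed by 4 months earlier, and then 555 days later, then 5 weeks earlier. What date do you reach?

June 30, 1944

Going back 473 days from September 11, 1944:
Going back 11 days from September 11, 1944 reaches the end of the previous month; 473 − 11 = 462 left.
August 1944 has 31 days: 462 − 31 = 431 left.
July 1944 has 31 days: 431 − 31 = 400 left.
June 1944 has 30 days: 400 − 30 = 370 left.
May 1944 has 31 days: 370 − 31 = 339 left.
April 1944 has 30 days: 339 − 30 = 309 left.
March 1944 has 31 days: 309 − 31 = 278 left.
February 1944 has 29 days (1944 is a leap year): 278 − 29 = 249 left.
January 1944 has 31 days: 249 − 31 = 218 left.
December 1943 has 31 days: 218 − 31 = 187 left.
November 1943 has 30 days: 187 − 30 = 157 left.
October 1943 has 31 days: 157 − 31 = 126 left.
September 1943 has 30 days: 126 − 30 = 96 left.
August 1943 has 31 days: 96 − 31 = 65 left.
July 1943 has 31 days: 65 − 31 = 34 left.
June 1943 has 30 days: 34 − 30 = 4 left.
May 1943 has 31 days; 31 − 4 = 27 → May 27, 1943.
Counting back 4 months from May 27, 1943:
month 5 − 4 = 1 → January 1943.
Day 27 is valid in January, giving January 27, 1943.
Adding 555 days from January 27, 1943:
January has 31 days, so 31 − 27 = 4 days remain after January 27, 1943; 555 − 4 = 551 left.
February 1943 has 28 days (1943 is not a leap year): 551 − 28 = 523 left.
March 1943 has 31 days: 523 − 31 = 492 left.
April 1943 has 30 days: 492 − 30 = 462 left.
May 1943 has 31 days: 462 − 31 = 431 left.
June 1943 has 30 days: 431 − 30 = 401 left.
July 1943 has 31 days: 401 − 31 = 370 left.
August 1943 has 31 days: 370 − 31 = 339 left.
September 1943 has 30 days: 339 − 30 = 309 left.
October 1943 has 31 days: 309 − 31 = 278 left.
November 1943 has 30 days: 278 − 30 = 248 left.
December 1943 has 31 days: 248 − 31 = 217 left.
January 1944 has 31 days: 217 − 31 = 186 left.
February 1944 has 29 days (1944 is a leap year): 186 − 29 = 157 left.
March 1944 has 31 days: 157 − 31 = 126 left.
April 1944 has 30 days: 126 − 30 = 96 left.
May 1944 has 31 days: 96 − 31 = 65 left.
June 1944 has 30 days: 65 − 30 = 35 left.
July 1944 has 31 days: 35 − 31 = 4 left.
4 days into August 1944 → August 4, 1944.
Going back 5 weeks (= 35 days) from August 4, 1944:
Going back 4 days from August 4, 1944 reaches the end of the previous month; 35 − 4 = 31 left.
July 1944 has 31 days: 31 − 31 = 0 left.
June 1944 has 30 days; 30 − 0 = 30 → June 30, 1944.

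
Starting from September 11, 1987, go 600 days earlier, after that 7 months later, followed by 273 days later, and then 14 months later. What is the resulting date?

July 19, 1988

Counting back 600 days from September 11, 1987:
Going back 11 days from September 11, 1987 reaches the end of the previous month; 600 − 11 = 589 left.
August 1987 has 31 days: 589 − 31 = 558 left.
July 1987 has 31 days: 558 − 31 = 527 left.
June 1987 has 30 days: 527 − 30 = 497 left.
May 1987 has 31 days: 497 − 31 = 466 left.
April 1987 has 30 days: 466 − 30 = 436 left.
March 1987 has 31 days: 436 − 31 = 405 left.
February 1987 has 28 days (1987 is not a leap year): 405 − 28 = 377 left.
January 1987 has 31 days: 377 − 31 = 346 left.
December 1986 has 31 days: 346 − 31 = 315 left.
November 1986 has 30 days: 315 − 30 = 285 left.
October 1986 has 31 days: 285 − 31 = 254 left.
September 1986 has 30 days: 254 − 30 = 224 left.
August 1986 has 31 days: 224 − 31 = 193 left.
July 1986 has 31 days: 193 − 31 = 162 left.
June 1986 has 30 days: 162 − 30 = 132 left.
May 1986 has 31 days: 132 − 31 = 101 left.
April 1986 has 30 days: 101 − 30 = 71 left.
March 1986 has 31 days: 71 − 31 = 40 left.
February 1986 has 28 days (1986 is not a leap year): 40 − 28 = 12 left.
January 1986 has 31 days; 31 − 12 = 19 → January 19, 1986.
Adding 7 months from January 19, 1986:
month 1 + 7 = 8 → August 1986.
Day 19 is valid in August, giving August 19, 1986.
Counting forward 273 days from August 19, 1986:
August has 31 days, so 31 − 19 = 12 days remain after August 19, 1986; 273 − 12 = 261 left.
September 1986 has 30 days: 261 − 30 = 231 left.
October 1986 has 31 days: 231 − 31 = 200 left.
November 1986 has 30 days: 200 − 30 = 170 left.
December 1986 has 31 days: 170 − 31 = 139 left.
January 1987 has 31 days: 139 − 31 = 108 left.
February 1987 has 28 days (1987 is not a leap year): 108 − 28 = 80 left.
March 1987 has 31 days: 80 − 31 = 49 left.
April 1987 has 30 days: 49 − 30 = 19 left.
19 days into May 1987 → May 19, 1987.
Adding 14 months from May 19, 1987:
month 5 + 14 = 19, which is month 7 of year 1988 → July 1988.
Day 19 is valid in July, giving July 19, 1988.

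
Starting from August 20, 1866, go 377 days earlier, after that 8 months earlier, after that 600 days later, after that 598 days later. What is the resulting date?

Going back 377 days from August 20, 1866:
Going back 20 days from August 20, 1866 reaches the end of the previous month; 377 − 20 = 357 left.
July 1866 has 31 days: 357 − 31 = 326 left.
June 1866 has 30 days: 326 − 30 = 296 left.
May 1866 has 31 days: 296 − 31 = 265 left.
April 1866 has 30 days: 265 − 30 = 235 left.
March 1866 has 31 days: 235 − 31 = 204 left.
February 1866 has 28 days (1866 is not a leap year): 204 − 28 = 176 left.
January 1866 has 31 days: 176 − 31 = 145 left.
December 1865 has 31 days: 145 − 31 = 114 left.
November 1865 has 30 days: 114 − 30 = 84 left.
October 1865 has 31 days: 84 − 31 = 53 left.
September 1865 has 30 days: 53 − 30 = 23 left.
August 1865 has 31 days; 31 − 23 = 8 → August 8, 1865.
Counting back 8 months from August 8, 1865:
month 8 − 8 = 0, which is month 12 of year 1864 → December 1864.
Day 8 is valid in December, giving December 8, 1864.
Counting forward 600 days from December 8, 1864:
December has 31 days, so 31 − 8 = 23 days remain after December 8, 1864; 600 − 23 = 577 left.
January 1865 has 31 days: 577 − 31 = 546 left.
February 1865 has 28 days (1865 is not a leap year): 546 − 28 = 518 left.
March 1865 has 31 days: 518 − 31 = 487 left.
April 1865 has 30 days: 487 − 30 = 457 left.
May 1865 has 31 days: 457 − 31 = 426 left.
June 1865 has 30 days: 426 − 30 = 396 left.
July 1865 has 31 days: 396 − 31 = 365 left.
August 1865 has 31 days: 365 − 31 = 334 left.
September 1865 has 30 days: 334 − 30 = 304 left.
October 1865 has 31 days: 304 − 31 = 273 left.
November 1865 has 30 days: 273 − 30 = 243 left.
December 1865 has 31 days: 243 − 31 = 212 left.
January 1866 has 31 days: 212 − 31 = 181 left.
February 1866 has 28 days (1866 is not a leap year): 181 − 28 = 153 left.
March 1866 has 31 days: 153 − 31 = 122 left.
April 1866 has 30 days: 122 − 30 = 92 left.
May 1866 has 31 days: 92 − 31 = 61 left.
June 1866 has 30 days: 61 − 30 = 31 left.
31 days into July 1866 → July 31, 1866.
Adding 598 days from July 31, 1866:
July has 31 days, so 31 − 31 = 0 days remain after July 31, 1866; 598 − 0 = 598 left.
August 1866 has 31 days: 598 − 31 = 567 left.
September 1866 has 30 days: 567 − 30 = 537 left.
October 1866 has 31 days: 537 − 31 = 506 left.
November 1866 has 30 days: 506 − 30 = 476 left.
December 1866 has 31 days: 476 − 31 = 445 left.
January 1867 has 31 days: 445 − 31 = 414 left.
February 1867 has 28 days (1867 is not a leap year): 414 − 28 = 386 left.
March 1867 has 31 days: 386 − 31 = 355 left.
April 1867 has 30 days: 355 − 30 = 325 left.
May 1867 has 31 days: 325 − 31 = 294 left.
June 1867 has 30 days: 294 − 30 = 264 left.
July 1867 has 31 days: 264 − 31 = 233 left.
August 1867 has 31 days: 233 − 31 = 202 left.
September 1867 has 30 days: 202 − 30 = 172 left.
October 1867 has 31 days: 172 − 31 = 141 left.
November 1867 has 30 days: 141 − 30 = 111 left.
December 1867 has 31 days: 111 − 31 = 80 left.
January 1868 has 31 days: 80 − 31 = 49 left.
February 1868 has 29 days (1868 is a leap year): 49 − 29 = 20 left.
20 days into March 1868 → March 20, 1868.

March 20, 1868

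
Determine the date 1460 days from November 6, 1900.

Counting forward 1460 days from November 6, 1900.
November has 30 days, so 30 − 6 = 24 days remain after November 6, 1900; 1460 − 24 = 1436 left.
December 1900 has 31 days: 1436 − 31 = 1405 left.
January 1901 has 31 days: 1405 − 31 = 1374 left.
February 1901 has 28 days (1901 is not a leap year): 1374 − 28 = 1346 left.
March 1901 has 31 days: 1346 − 31 = 1315 left.
April 1901 has 30 days: 1315 − 30 = 1285 left.
May 1901 has 31 days: 1285 − 31 = 1254 left.
June 1901 has 30 days: 1254 − 30 = 1224 left.
July 1901 has 31 days: 1224 − 31 = 1193 left.
August 1901 has 31 days: 1193 − 31 = 1162 left.
September 1901 has 30 days: 1162 − 30 = 1132 left.
October 1901 has 31 days: 1132 − 31 = 1101 left.
November 1901 has 30 days: 1101 − 30 = 1071 left.
December 1901 has 31 days: 1071 − 31 = 1040 left.
January 1902 has 31 days: 1040 − 31 = 1009 left.
February 1902 has 28 days (1902 is not a leap year): 1009 − 28 = 981 left.
March 1902 has 31 days: 981 − 31 = 950 left.
April 1902 has 30 days: 950 − 30 = 920 left.
May 1902 has 31 days: 920 − 31 = 889 left.
June 1902 has 30 days: 889 − 30 = 859 left.
July 1902 has 31 days: 859 − 31 = 828 left.
August 1902 has 31 days: 828 − 31 = 797 left.
September 1902 has 30 days: 797 − 30 = 767 left.
October 1902 has 31 days: 767 − 31 = 736 left.
November 1902 has 30 days: 736 − 30 = 706 left.
December 1902 has 31 days: 706 − 31 = 675 left.
January 1903 has 31 days: 675 − 31 = 644 left.
February 1903 has 28 days (1903 is not a leap year): 644 − 28 = 616 left.
March 1903 has 31 days: 616 − 31 = 585 left.
April 1903 has 30 days: 585 − 30 = 555 left.
May 1903 has 31 days: 555 − 31 = 524 left.
June 1903 has 30 days: 524 − 30 = 494 left.
July 1903 has 31 days: 494 − 31 = 463 left.
August 1903 has 31 days: 463 − 31 = 432 left.
September 1903 has 30 days: 432 − 30 = 402 left.
October 1903 has 31 days: 402 − 31 = 371 left.
November 1903 has 30 days: 371 − 30 = 341 left.
December 1903 has 31 days: 341 − 31 = 310 left.
January 1904 has 31 days: 310 − 31 = 279 left.
February 1904 has 29 days (1904 is a leap year): 279 − 29 = 250 left.
March 1904 has 31 days: 250 − 31 = 219 left.
April 1904 has 30 days: 219 − 30 = 189 left.
May 1904 has 31 days: 189 − 31 = 158 left.
June 1904 has 30 days: 158 − 30 = 128 left.
July 1904 has 31 days: 128 − 31 = 97 left.
August 1904 has 31 days: 97 − 31 = 66 left.
September 1904 has 30 days: 66 − 30 = 36 left.
October 1904 has 31 days: 36 − 31 = 5 left.
5 days into November 1904 → November 5, 1904.

November 5, 1904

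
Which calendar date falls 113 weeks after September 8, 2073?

Advancing 113 weeks = 791 days from September 8, 2073.
September has 30 days, so 30 − 8 = 22 days remain after September 8, 2073; 791 − 22 = 769 left.
October 2073 has 31 days: 769 − 31 = 738 left.
November 2073 has 30 days: 738 − 30 = 708 left.
December 2073 has 31 days: 708 − 31 = 677 left.
January 2074 has 31 days: 677 − 31 = 646 left.
February 2074 has 28 days (2074 is not a leap year): 646 − 28 = 618 left.
March 2074 has 31 days: 618 − 31 = 587 left.
April 2074 has 30 days: 587 − 30 = 557 left.
May 2074 has 31 days: 557 − 31 = 526 left.
June 2074 has 30 days: 526 − 30 = 496 left.
July 2074 has 31 days: 496 − 31 = 465 left.
August 2074 has 31 days: 465 − 31 = 434 left.
September 2074 has 30 days: 434 − 30 = 404 left.
October 2074 has 31 days: 404 − 31 = 373 left.
November 2074 has 30 days: 373 − 30 = 343 left.
December 2074 has 31 days: 343 − 31 = 312 left.
January 2075 has 31 days: 312 − 31 = 281 left.
February 2075 has 28 days (2075 is not a leap year): 281 − 28 = 253 left.
March 2075 has 31 days: 253 − 31 = 222 left.
April 2075 has 30 days: 222 − 30 = 192 left.
May 2075 has 31 days: 192 − 31 = 161 left.
June 2075 has 30 days: 161 − 30 = 131 left.
July 2075 has 31 days: 131 − 31 = 100 left.
August 2075 has 31 days: 100 − 31 = 69 left.
September 2075 has 30 days: 69 − 30 = 39 left.
October 2075 has 31 days: 39 − 31 = 8 left.
8 days into November 2075 → November 8, 2075.

November 8, 2075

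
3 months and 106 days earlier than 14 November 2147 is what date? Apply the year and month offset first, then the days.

April 30, 2147

Going back 3 months and 106 days from November 14, 2147: first the month/year part, then the days.
month 11 − 3 = 8 → August 2147.
Day 14 is valid in August, giving August 14, 2147.
Now subtract 106 days from August 14, 2147.
Going back 14 days from August 14, 2147 reaches the end of the previous month; 106 − 14 = 92 left.
July 2147 has 31 days: 92 − 31 = 61 left.
June 2147 has 30 days: 61 − 30 = 31 left.
May 2147 has 31 days: 31 − 31 = 0 left.
April 2147 has 30 days; 30 − 0 = 30 → April 30, 2147.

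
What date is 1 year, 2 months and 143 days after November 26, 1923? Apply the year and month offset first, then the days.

Adding 1 year, 2 months and 143 days from November 26, 1923: first the month/year part, then the days.
+1 year → 1924; month 11 + 2 = 13, which is month 1 of year 1925 → January 1925.
Day 26 is valid in January, giving January 26, 1925.
Now add 143 days from January 26, 1925.
January has 31 days, so 31 − 26 = 5 days remain after January 26, 1925; 143 − 5 = 138 left.
February 1925 has 28 days (1925 is not a leap year): 138 − 28 = 110 left.
March 1925 has 31 days: 110 − 31 = 79 left.
April 1925 has 30 days: 79 − 30 = 49 left.
May 1925 has 31 days: 49 − 31 = 18 left.
18 days into June 1925 → June 18, 1925.

June 18, 1925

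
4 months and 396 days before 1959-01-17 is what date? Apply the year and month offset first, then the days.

August 17, 1957

Counting back 4 months and 396 days from January 17, 1959: first the month/year part, then the days.
month 1 − 4 = -3, which is month 9 of year 1958 → September 1958.
Day 17 is valid in September, giving September 17, 1958.
Now subtract 396 days from September 17, 1958.
Going back 17 days from September 17, 1958 reaches the end of the previous month; 396 − 17 = 379 left.
August 1958 has 31 days: 379 − 31 = 348 left.
July 1958 has 31 days: 348 − 31 = 317 left.
June 1958 has 30 days: 317 − 30 = 287 left.
May 1958 has 31 days: 287 − 31 = 256 left.
April 1958 has 30 days: 256 − 30 = 226 left.
March 1958 has 31 days: 226 − 31 = 195 left.
February 1958 has 28 days (1958 is not a leap year): 195 − 28 = 167 left.
January 1958 has 31 days: 167 − 31 = 136 left.
December 1957 has 31 days: 136 − 31 = 105 left.
November 1957 has 30 days: 105 − 30 = 75 left.
October 1957 has 31 days: 75 − 31 = 44 left.
September 1957 has 30 days: 44 − 30 = 14 left.
August 1957 has 31 days; 31 − 14 = 17 → August 17, 1957.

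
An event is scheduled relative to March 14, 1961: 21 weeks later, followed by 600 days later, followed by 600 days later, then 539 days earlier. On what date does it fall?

Advancing 21 weeks (= 147 days) from March 14, 1961:
March has 31 days, so 31 − 14 = 17 days remain after March 14, 1961; 147 − 17 = 130 left.
April 1961 has 30 days: 130 − 30 = 100 left.
May 1961 has 31 days: 100 − 31 = 69 left.
June 1961 has 30 days: 69 − 30 = 39 left.
July 1961 has 31 days: 39 − 31 = 8 left.
8 days into August 1961 → August 8, 1961.
Adding 600 days from August 8, 1961:
August has 31 days, so 31 − 8 = 23 days remain after August 8, 1961; 600 − 23 = 577 left.
September 1961 has 30 days: 577 − 30 = 547 left.
October 1961 has 31 days: 547 − 31 = 516 left.
November 1961 has 30 days: 516 − 30 = 486 left.
December 1961 has 31 days: 486 − 31 = 455 left.
January 1962 has 31 days: 455 − 31 = 424 left.
February 1962 has 28 days (1962 is not a leap year): 424 − 28 = 396 left.
March 1962 has 31 days: 396 − 31 = 365 left.
April 1962 has 30 days: 365 − 30 = 335 left.
May 1962 has 31 days: 335 − 31 = 304 left.
June 1962 has 30 days: 304 − 30 = 274 left.
July 1962 has 31 days: 274 − 31 = 243 left.
August 1962 has 31 days: 243 − 31 = 212 left.
September 1962 has 30 days: 212 − 30 = 182 left.
October 1962 has 31 days: 182 − 31 = 151 left.
November 1962 has 30 days: 151 − 30 = 121 left.
December 1962 has 31 days: 121 − 31 = 90 left.
January 1963 has 31 days: 90 − 31 = 59 left.
February 1963 has 28 days (1963 is not a leap year): 59 − 28 = 31 left.
31 days into March 1963 → March 31, 1963.
Adding 600 days from March 31, 1963:
March has 31 days, so 31 − 31 = 0 days remain after March 31, 1963; 600 − 0 = 600 left.
April 1963 has 30 days: 600 − 30 = 570 left.
May 1963 has 31 days: 570 − 31 = 539 left.
June 1963 has 30 days: 539 − 30 = 509 left.
July 1963 has 31 days: 509 − 31 = 478 left.
August 1963 has 31 days: 478 − 31 = 447 left.
September 1963 has 30 days: 447 − 30 = 417 left.
October 1963 has 31 days: 417 − 31 = 386 left.
November 1963 has 30 days: 386 − 30 = 356 left.
December 1963 has 31 days: 356 − 31 = 325 left.
January 1964 has 31 days: 325 − 31 = 294 left.
February 1964 has 29 days (1964 is a leap year): 294 − 29 = 265 left.
March 1964 has 31 days: 265 − 31 = 234 left.
April 1964 has 30 days: 234 − 30 = 204 left.
May 1964 has 31 days: 204 − 31 = 173 left.
June 1964 has 30 days: 173 − 30 = 143 left.
July 1964 has 31 days: 143 − 31 = 112 left.
August 1964 has 31 days: 112 − 31 = 81 left.
September 1964 has 30 days: 81 − 30 = 51 left.
October 1964 has 31 days: 51 − 31 = 20 left.
20 days into November 1964 → November 20, 1964.
Going back 539 days from November 20, 1964:
Going back 20 days from November 20, 1964 reaches the end of the previous month; 539 − 20 = 519 left.
October 1964 has 31 days: 519 − 31 = 488 left.
September 1964 has 30 days: 488 − 30 = 458 left.
August 1964 has 31 days: 458 − 31 = 427 left.
July 1964 has 31 days: 427 − 31 = 396 left.
June 1964 has 30 days: 396 − 30 = 366 left.
May 1964 has 31 days: 366 − 31 = 335 left.
April 1964 has 30 days: 335 − 30 = 305 left.
March 1964 has 31 days: 305 − 31 = 274 left.
February 1964 has 29 days (1964 is a leap year): 274 − 29 = 245 left.
January 1964 has 31 days: 245 − 31 = 214 left.
December 1963 has 31 days: 214 − 31 = 183 left.
November 1963 has 30 days: 183 − 30 = 153 left.
October 1963 has 31 days: 153 − 31 = 122 left.
September 1963 has 30 days: 122 − 30 = 92 left.
August 1963 has 31 days: 92 − 31 = 61 left.
July 1963 has 31 days: 61 − 31 = 30 left.
June 1963 has 30 days: 30 − 30 = 0 left.
May 1963 has 31 days; 31 − 0 = 31 → May 31, 1963.

May 31, 1963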